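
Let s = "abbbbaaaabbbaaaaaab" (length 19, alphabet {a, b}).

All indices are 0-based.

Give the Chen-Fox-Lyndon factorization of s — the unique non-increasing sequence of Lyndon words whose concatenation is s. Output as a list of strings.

emit factor 1: 'abbbb' (i=0, period=5)
emit factor 2: 'aaaabbb' (i=5, period=7)
emit factor 3: 'aaaaaab' (i=12, period=7)

["abbbb", "aaaabbb", "aaaaaab"]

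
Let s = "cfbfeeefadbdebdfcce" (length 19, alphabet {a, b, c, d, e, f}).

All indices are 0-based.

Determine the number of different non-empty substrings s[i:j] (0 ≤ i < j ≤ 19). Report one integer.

175

sorted suffixes:
  #0 SA[0]=8  'adbdebdfcce'
  #1 SA[1]=10  'bdebdfcce'
  #2 SA[2]=13  'bdfcce'
  #3 SA[3]=2  'bfeeefadbdebdfcce'
  #4 SA[4]=16  'cce'
  #5 SA[5]=17  'ce'
  #6 SA[6]=0  'cfbfeeefadbdebdfcce'
  #7 SA[7]=9  'dbdebdfcce'
  #8 SA[8]=11  'debdfcce'
  #9 SA[9]=14  'dfcce'
  #10 SA[10]=18  'e'
  #11 SA[11]=12  'ebdfcce'
  #12 SA[12]=4  'eeefadbdebdfcce'
  #13 SA[13]=5  'eefadbdebdfcce'
  #14 SA[14]=6  'efadbdebdfcce'
  #15 SA[15]=7  'fadbdebdfcce'
  #16 SA[16]=1  'fbfeeefadbdebdfcce'
  #17 SA[17]=15  'fcce'
  #18 SA[18]=3  'feeefadbdebdfcce'

SA = [8, 10, 13, 2, 16, 17, 0, 9, 11, 14, 18, 12, 4, 5, 6, 7, 1, 15, 3]
[i] adj suffixes → lcp
  [1] 8/10 → 0 ('')
  [2] 10/13 → 2 ('bd')
  [3] 13/2 → 1 ('b')
  [4] 2/16 → 0 ('')
  [5] 16/17 → 1 ('c')
  [6] 17/0 → 1 ('c')
  [7] 0/9 → 0 ('')
  [8] 9/11 → 1 ('d')
  [9] 11/14 → 1 ('d')
  [10] 14/18 → 0 ('')
  [11] 18/12 → 1 ('e')
  [12] 12/4 → 1 ('e')
  [13] 4/5 → 2 ('ee')
  [14] 5/6 → 1 ('e')
  [15] 6/7 → 0 ('')
  [16] 7/1 → 1 ('f')
  [17] 1/15 → 1 ('f')
  [18] 15/3 → 1 ('f')

n(n+1)/2 = 19·20/2 = 190
Σ LCP = 0 + 0 + 2 + 1 + 0 + 1 + 1 + 0 + 1 + 1 + 0 + 1 + 1 + 2 + 1 + 0 + 1 + 1 + 1 = 15
distinct = 190 − 15 = 175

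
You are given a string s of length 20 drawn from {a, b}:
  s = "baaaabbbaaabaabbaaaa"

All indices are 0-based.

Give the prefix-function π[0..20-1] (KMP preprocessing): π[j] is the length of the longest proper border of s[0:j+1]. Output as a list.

π[0] = 0
j=1 s[j]='a': π[1]=0 (border '')
j=2 s[j]='a': π[2]=0 (border '')
j=3 s[j]='a': π[3]=0 (border '')
j=4 s[j]='a': π[4]=0 (border '')
j=5 s[j]='b': π[5]=1 (border 'b')
j=6 s[j]='b': k: 1→0; π[6]=1 (border 'b')
j=7 s[j]='b': k: 1→0; π[7]=1 (border 'b')
j=8 s[j]='a': π[8]=2 (border 'ba')
j=9 s[j]='a': π[9]=3 (border 'baa')
j=10 s[j]='a': π[10]=4 (border 'baaa')
j=11 s[j]='b': k: 4→0; π[11]=1 (border 'b')
j=12 s[j]='a': π[12]=2 (border 'ba')
j=13 s[j]='a': π[13]=3 (border 'baa')
j=14 s[j]='b': k: 3→0; π[14]=1 (border 'b')
j=15 s[j]='b': k: 1→0; π[15]=1 (border 'b')
j=16 s[j]='a': π[16]=2 (border 'ba')
j=17 s[j]='a': π[17]=3 (border 'baa')
j=18 s[j]='a': π[18]=4 (border 'baaa')
j=19 s[j]='a': π[19]=5 (border 'baaaa')

[0, 0, 0, 0, 0, 1, 1, 1, 2, 3, 4, 1, 2, 3, 1, 1, 2, 3, 4, 5]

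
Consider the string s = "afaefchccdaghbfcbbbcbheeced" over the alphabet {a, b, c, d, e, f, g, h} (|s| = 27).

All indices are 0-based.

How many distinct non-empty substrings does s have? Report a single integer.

356

rank→(start, suffix):
  0 → (2, 'aefchccdaghbfcbbbcbheeced')
  1 → (0, 'afaefchccdaghbfcbbbcbheeced')
  2 → (10, 'aghbfcbbbcbheeced')
  3 → (16, 'bbbcbheeced')
  4 → (17, 'bbcbheeced')
  5 → (18, 'bcbheeced')
  6 → (13, 'bfcbbbcbheeced')
  7 → (20, 'bheeced')
  8 → (15, 'cbbbcbheeced')
  9 → (19, 'cbheeced')
  10 → (7, 'ccdaghbfcbbbcbheeced')
  11 → (8, 'cdaghbfcbbbcbheeced')
  12 → (24, 'ced')
  13 → (5, 'chccdaghbfcbbbcbheeced')
  14 → (26, 'd')
  15 → (9, 'daghbfcbbbcbheeced')
  16 → (23, 'eced')
  17 → (25, 'ed')
  18 → (22, 'eeced')
  19 → (3, 'efchccdaghbfcbbbcbheeced')
  20 → (1, 'faefchccdaghbfcbbbcbheeced')
  21 → (14, 'fcbbbcbheeced')
  22 → (4, 'fchccdaghbfcbbbcbheeced')
  23 → (11, 'ghbfcbbbcbheeced')
  24 → (12, 'hbfcbbbcbheeced')
  25 → (6, 'hccdaghbfcbbbcbheeced')
  26 → (21, 'heeced')

SA = [2, 0, 10, 16, 17, 18, 13, 20, 15, 19, 7, 8, 24, 5, 26, 9, 23, 25, 22, 3, 1, 14, 4, 11, 12, 6, 21]
i: (SA[i-1],SA[i]) lcp shared
  1: (2,0) 1 'a'
  2: (0,10) 1 'a'
  3: (10,16) 0 ''
  4: (16,17) 2 'bb'
  5: (17,18) 1 'b'
  6: (18,13) 1 'b'
  7: (13,20) 1 'b'
  8: (20,15) 0 ''
  9: (15,19) 2 'cb'
  10: (19,7) 1 'c'
  11: (7,8) 1 'c'
  12: (8,24) 1 'c'
  13: (24,5) 1 'c'
  14: (5,26) 0 ''
  15: (26,9) 1 'd'
  16: (9,23) 0 ''
  17: (23,25) 1 'e'
  18: (25,22) 1 'e'
  19: (22,3) 1 'e'
  20: (3,1) 0 ''
  21: (1,14) 1 'f'
  22: (14,4) 2 'fc'
  23: (4,11) 0 ''
  24: (11,12) 0 ''
  25: (12,6) 1 'h'
  26: (6,21) 1 'h'

n(n+1)/2 = 27·28/2 = 378
Σ LCP = 0 + 1 + 1 + 0 + 2 + 1 + 1 + 1 + 0 + 2 + 1 + 1 + 1 + 1 + 0 + 1 + 0 + 1 + 1 + 1 + 0 + 1 + 2 + 0 + 0 + 1 + 1 = 22
distinct = 378 − 22 = 356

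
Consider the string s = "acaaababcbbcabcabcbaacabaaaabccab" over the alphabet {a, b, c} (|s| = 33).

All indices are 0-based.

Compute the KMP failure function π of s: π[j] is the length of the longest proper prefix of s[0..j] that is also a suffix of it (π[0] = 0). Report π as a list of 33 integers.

π[0] = 0
j=1 s[j]='c': π[1]=0 (border '')
j=2 s[j]='a': π[2]=1 (border 'a')
j=3 s[j]='a': k: 1→0; π[3]=1 (border 'a')
j=4 s[j]='a': k: 1→0; π[4]=1 (border 'a')
j=5 s[j]='b': k: 1→0; π[5]=0 (border '')
j=6 s[j]='a': π[6]=1 (border 'a')
j=7 s[j]='b': k: 1→0; π[7]=0 (border '')
j=8 s[j]='c': π[8]=0 (border '')
j=9 s[j]='b': π[9]=0 (border '')
j=10 s[j]='b': π[10]=0 (border '')
j=11 s[j]='c': π[11]=0 (border '')
j=12 s[j]='a': π[12]=1 (border 'a')
j=13 s[j]='b': k: 1→0; π[13]=0 (border '')
j=14 s[j]='c': π[14]=0 (border '')
j=15 s[j]='a': π[15]=1 (border 'a')
j=16 s[j]='b': k: 1→0; π[16]=0 (border '')
j=17 s[j]='c': π[17]=0 (border '')
j=18 s[j]='b': π[18]=0 (border '')
j=19 s[j]='a': π[19]=1 (border 'a')
j=20 s[j]='a': k: 1→0; π[20]=1 (border 'a')
j=21 s[j]='c': π[21]=2 (border 'ac')
j=22 s[j]='a': π[22]=3 (border 'aca')
j=23 s[j]='b': k: 3→1→0; π[23]=0 (border '')
j=24 s[j]='a': π[24]=1 (border 'a')
j=25 s[j]='a': k: 1→0; π[25]=1 (border 'a')
j=26 s[j]='a': k: 1→0; π[26]=1 (border 'a')
j=27 s[j]='a': k: 1→0; π[27]=1 (border 'a')
j=28 s[j]='b': k: 1→0; π[28]=0 (border '')
j=29 s[j]='c': π[29]=0 (border '')
j=30 s[j]='c': π[30]=0 (border '')
j=31 s[j]='a': π[31]=1 (border 'a')
j=32 s[j]='b': k: 1→0; π[32]=0 (border '')

[0, 0, 1, 1, 1, 0, 1, 0, 0, 0, 0, 0, 1, 0, 0, 1, 0, 0, 0, 1, 1, 2, 3, 0, 1, 1, 1, 1, 0, 0, 0, 1, 0]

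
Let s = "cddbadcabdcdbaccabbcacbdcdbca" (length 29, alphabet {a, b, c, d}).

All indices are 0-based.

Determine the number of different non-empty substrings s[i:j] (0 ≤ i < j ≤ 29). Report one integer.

rank→(start, suffix):
  0 → (28, 'a')
  1 → (16, 'abbcacbdcdbca')
  2 → (7, 'abdcdbaccabbcacbdcdbca')
  3 → (20, 'acbdcdbca')
  4 → (13, 'accabbcacbdcdbca')
  5 → (4, 'adcabdcdbaccabbcacbdcdbca')
  6 → (12, 'baccabbcacbdcdbca')
  7 → (3, 'badcabdcdbaccabbcacbdcdbca')
  8 → (17, 'bbcacbdcdbca')
  9 → (26, 'bca')
  10 → (18, 'bcacbdcdbca')
  11 → (8, 'bdcdbaccabbcacbdcdbca')
  12 → (22, 'bdcdbca')
  13 → (27, 'ca')
  14 → (15, 'cabbcacbdcdbca')
  15 → (6, 'cabdcdbaccabbcacbdcdbca')
  16 → (19, 'cacbdcdbca')
  17 → (21, 'cbdcdbca')
  18 → (14, 'ccabbcacbdcdbca')
  19 → (10, 'cdbaccabbcacbdcdbca')
  20 → (24, 'cdbca')
  21 → (0, 'cddbadcabdcdbaccabbcacbdcdbca')
  22 → (11, 'dbaccabbcacbdcdbca')
  23 → (2, 'dbadcabdcdbaccabbcacbdcdbca')
  24 → (25, 'dbca')
  25 → (5, 'dcabdcdbaccabbcacbdcdbca')
  26 → (9, 'dcdbaccabbcacbdcdbca')
  27 → (23, 'dcdbca')
  28 → (1, 'ddbadcabdcdbaccabbcacbdcdbca')

SA = [28, 16, 7, 20, 13, 4, 12, 3, 17, 26, 18, 8, 22, 27, 15, 6, 19, 21, 14, 10, 24, 0, 11, 2, 25, 5, 9, 23, 1]
i: (SA[i-1],SA[i]) lcp shared
  1: (28,16) 1 'a'
  2: (16,7) 2 'ab'
  3: (7,20) 1 'a'
  4: (20,13) 2 'ac'
  5: (13,4) 1 'a'
  6: (4,12) 0 ''
  7: (12,3) 2 'ba'
  8: (3,17) 1 'b'
  9: (17,26) 1 'b'
  10: (26,18) 3 'bca'
  11: (18,8) 1 'b'
  12: (8,22) 5 'bdcdb'
  13: (22,27) 0 ''
  14: (27,15) 2 'ca'
  15: (15,6) 3 'cab'
  16: (6,19) 2 'ca'
  17: (19,21) 1 'c'
  18: (21,14) 1 'c'
  19: (14,10) 1 'c'
  20: (10,24) 3 'cdb'
  21: (24,0) 2 'cd'
  22: (0,11) 0 ''
  23: (11,2) 3 'dba'
  24: (2,25) 2 'db'
  25: (25,5) 1 'd'
  26: (5,9) 2 'dc'
  27: (9,23) 4 'dcdb'
  28: (23,1) 1 'd'

n(n+1)/2 = 29·30/2 = 435
Σ LCP = 0 + 1 + 2 + 1 + 2 + 1 + 0 + 2 + 1 + 1 + 3 + 1 + 5 + 0 + 2 + 3 + 2 + 1 + 1 + 1 + 3 + 2 + 0 + 3 + 2 + 1 + 2 + 4 + 1 = 48
distinct = 435 − 48 = 387

387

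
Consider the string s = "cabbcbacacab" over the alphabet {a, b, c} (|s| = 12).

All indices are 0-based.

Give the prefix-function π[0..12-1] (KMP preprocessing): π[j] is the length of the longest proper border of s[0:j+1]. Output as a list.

[0, 0, 0, 0, 1, 0, 0, 1, 2, 1, 2, 3]

π[0] = 0
j=1 s[j]='a': π[1]=0 (border '')
j=2 s[j]='b': π[2]=0 (border '')
j=3 s[j]='b': π[3]=0 (border '')
j=4 s[j]='c': π[4]=1 (border 'c')
j=5 s[j]='b': k: 1→0; π[5]=0 (border '')
j=6 s[j]='a': π[6]=0 (border '')
j=7 s[j]='c': π[7]=1 (border 'c')
j=8 s[j]='a': π[8]=2 (border 'ca')
j=9 s[j]='c': k: 2→0; π[9]=1 (border 'c')
j=10 s[j]='a': π[10]=2 (border 'ca')
j=11 s[j]='b': π[11]=3 (border 'cab')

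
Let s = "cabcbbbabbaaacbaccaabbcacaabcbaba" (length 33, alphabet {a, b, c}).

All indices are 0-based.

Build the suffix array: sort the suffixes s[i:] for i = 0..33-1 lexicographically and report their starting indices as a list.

[32, 10, 18, 25, 11, 30, 7, 19, 26, 1, 23, 12, 15, 31, 9, 29, 6, 14, 8, 5, 4, 20, 21, 27, 2, 17, 24, 0, 22, 28, 13, 3, 16]

rank | idx | suffix
   0 |  32 | a
   1 |  10 | aaacbaccaabbcacaabcbaba
   2 |  18 | aabbcacaabcbaba
   3 |  25 | aabcbaba
   4 |  11 | aacbaccaabbcacaabcbaba
   5 |  30 | aba
   6 |   7 | abbaaacbaccaabbcacaabcbaba
   7 |  19 | abbcacaabcbaba
   8 |  26 | abcbaba
   9 |   1 | abcbbbabbaaacbaccaabbcacaabcbaba
  10 |  23 | acaabcbaba
  11 |  12 | acbaccaabbcacaabcbaba
  12 |  15 | accaabbcacaabcbaba
  13 |  31 | ba
  14 |   9 | baaacbaccaabbcacaabcbaba
  15 |  29 | baba
  16 |   6 | babbaaacbaccaabbcacaabcbaba
  17 |  14 | baccaabbcacaabcbaba
  18 |   8 | bbaaacbaccaabbcacaabcbaba
  19 |   5 | bbabbaaacbaccaabbcacaabcbaba
  20 |   4 | bbbabbaaacbaccaabbcacaabcbaba
  21 |  20 | bbcacaabcbaba
  22 |  21 | bcacaabcbaba
  23 |  27 | bcbaba
  24 |   2 | bcbbbabbaaacbaccaabbcacaabcbaba
  25 |  17 | caabbcacaabcbaba
  26 |  24 | caabcbaba
  27 |   0 | cabcbbbabbaaacbaccaabbcacaabcbaba
  28 |  22 | cacaabcbaba
  29 |  28 | cbaba
  30 |  13 | cbaccaabbcacaabcbaba
  31 |   3 | cbbbabbaaacbaccaabbcacaabcbaba
  32 |  16 | ccaabbcacaabcbaba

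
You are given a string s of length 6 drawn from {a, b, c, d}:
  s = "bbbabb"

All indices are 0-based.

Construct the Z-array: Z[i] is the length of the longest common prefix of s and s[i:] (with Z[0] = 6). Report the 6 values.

Z[0]=6
i=1: i≥r, start 0; Z[1]=2 extend→box=[1,3)
i=2: min(r-i=1, Z[1]=2)=1; Z[2]=1
i=3: i≥r, start 0; Z[3]=0
i=4: i≥r, start 0; Z[4]=2 extend→box=[4,6)
i=5: min(r-i=1, Z[1]=2)=1; Z[5]=1

[6, 2, 1, 0, 2, 1]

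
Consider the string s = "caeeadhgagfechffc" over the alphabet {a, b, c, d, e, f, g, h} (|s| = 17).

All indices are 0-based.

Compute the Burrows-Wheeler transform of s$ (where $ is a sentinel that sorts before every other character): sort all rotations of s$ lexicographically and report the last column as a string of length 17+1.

cecgf$eaefafghhacd

rank  rotation            last
    0  $caeeadhgagfechffc  c
    1  adhgagfechffc$caee  e
    2  aeeadhgagfechffc$c  c
    3  agfechffc$caeeadhg  g
    4  c$caeeadhgagfechff  f
    5  caeeadhgagfechffc$  $
    6  chffc$caeeadhgagfe  e
    7  dhgagfechffc$caeea  a
    8  eadhgagfechffc$cae  e
    9  echffc$caeeadhgagf  f
   10  eeadhgagfechffc$ca  a
   11  fc$caeeadhgagfechf  f
   12  fechffc$caeeadhgag  g
   13  ffc$caeeadhgagfech  h
   14  gagfechffc$caeeadh  h
   15  gfechffc$caeeadhga  a
   16  hffc$caeeadhgagfec  c
   17  hgagfechffc$caeead  d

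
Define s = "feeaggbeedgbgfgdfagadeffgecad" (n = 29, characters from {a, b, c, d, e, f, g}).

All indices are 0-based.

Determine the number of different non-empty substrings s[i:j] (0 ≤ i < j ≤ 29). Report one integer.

408

rank | idx | suffix
   0 |  27 | ad
   1 |  19 | adeffgecad
   2 |  17 | agadeffgecad
   3 |   3 | aggbeedgbgfgdfagadeffgecad
   4 |   6 | beedgbgfgdfagadeffgecad
   5 |  11 | bgfgdfagadeffgecad
   6 |  26 | cad
   7 |  28 | d
   8 |  20 | deffgecad
   9 |  15 | dfagadeffgecad
  10 |   9 | dgbgfgdfagadeffgecad
  11 |   2 | eaggbeedgbgfgdfagadeffgecad
  12 |  25 | ecad
  13 |   8 | edgbgfgdfagadeffgecad
  14 |   1 | eeaggbeedgbgfgdfagadeffgecad
  15 |   7 | eedgbgfgdfagadeffgecad
  16 |  21 | effgecad
  17 |  16 | fagadeffgecad
  18 |   0 | feeaggbeedgbgfgdfagadeffgecad
  19 |  22 | ffgecad
  20 |  13 | fgdfagadeffgecad
  21 |  23 | fgecad
  22 |  18 | gadeffgecad
  23 |   5 | gbeedgbgfgdfagadeffgecad
  24 |  10 | gbgfgdfagadeffgecad
  25 |  14 | gdfagadeffgecad
  26 |  24 | gecad
  27 |  12 | gfgdfagadeffgecad
  28 |   4 | ggbeedgbgfgdfagadeffgecad

SA = [27, 19, 17, 3, 6, 11, 26, 28, 20, 15, 9, 2, 25, 8, 1, 7, 21, 16, 0, 22, 13, 23, 18, 5, 10, 14, 24, 12, 4]
i: (SA[i-1],SA[i]) lcp shared
  1: (27,19) 2 'ad'
  2: (19,17) 1 'a'
  3: (17,3) 2 'ag'
  4: (3,6) 0 ''
  5: (6,11) 1 'b'
  6: (11,26) 0 ''
  7: (26,28) 0 ''
  8: (28,20) 1 'd'
  9: (20,15) 1 'd'
  10: (15,9) 1 'd'
  11: (9,2) 0 ''
  12: (2,25) 1 'e'
  13: (25,8) 1 'e'
  14: (8,1) 1 'e'
  15: (1,7) 2 'ee'
  16: (7,21) 1 'e'
  17: (21,16) 0 ''
  18: (16,0) 1 'f'
  19: (0,22) 1 'f'
  20: (22,13) 1 'f'
  21: (13,23) 2 'fg'
  22: (23,18) 0 ''
  23: (18,5) 1 'g'
  24: (5,10) 2 'gb'
  25: (10,14) 1 'g'
  26: (14,24) 1 'g'
  27: (24,12) 1 'g'
  28: (12,4) 1 'g'

n(n+1)/2 = 29·30/2 = 435
Σ LCP = 0 + 2 + 1 + 2 + 0 + 1 + 0 + 0 + 1 + 1 + 1 + 0 + 1 + 1 + 1 + 2 + 1 + 0 + 1 + 1 + 1 + 2 + 0 + 1 + 2 + 1 + 1 + 1 + 1 = 27
distinct = 435 − 27 = 408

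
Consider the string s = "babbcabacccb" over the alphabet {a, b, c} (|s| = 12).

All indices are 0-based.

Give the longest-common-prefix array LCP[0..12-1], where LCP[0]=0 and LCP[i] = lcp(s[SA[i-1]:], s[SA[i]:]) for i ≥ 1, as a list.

rank | idx | suffix
   0 |   5 | abacccb
   1 |   1 | abbcabacccb
   2 |   7 | acccb
   3 |  11 | b
   4 |   0 | babbcabacccb
   5 |   6 | bacccb
   6 |   2 | bbcabacccb
   7 |   3 | bcabacccb
   8 |   4 | cabacccb
   9 |  10 | cb
  10 |   9 | ccb
  11 |   8 | cccb

SA = [5, 1, 7, 11, 0, 6, 2, 3, 4, 10, 9, 8]
i: (SA[i-1],SA[i]) lcp shared
  1: (5,1) 2 'ab'
  2: (1,7) 1 'a'
  3: (7,11) 0 ''
  4: (11,0) 1 'b'
  5: (0,6) 2 'ba'
  6: (6,2) 1 'b'
  7: (2,3) 1 'b'
  8: (3,4) 0 ''
  9: (4,10) 1 'c'
  10: (10,9) 1 'c'
  11: (9,8) 2 'cc'

[0, 2, 1, 0, 1, 2, 1, 1, 0, 1, 1, 2]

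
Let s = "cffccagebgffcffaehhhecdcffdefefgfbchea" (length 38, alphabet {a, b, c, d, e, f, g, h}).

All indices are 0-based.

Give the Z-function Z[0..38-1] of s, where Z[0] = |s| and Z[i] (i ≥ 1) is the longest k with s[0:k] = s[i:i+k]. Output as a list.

[38, 0, 0, 1, 1, 0, 0, 0, 0, 0, 0, 0, 3, 0, 0, 0, 0, 0, 0, 0, 0, 1, 0, 3, 0, 0, 0, 0, 0, 0, 0, 0, 0, 0, 1, 0, 0, 0]

Z[0]=38
i=1: i≥r, start 0; Z[1]=0
i=2: i≥r, start 0; Z[2]=0
i=3: i≥r, start 0; Z[3]=1 scan→box=[3,4)
i=4: i≥r, start 0; Z[4]=1 scan→box=[4,5)
i=5: i≥r, start 0; Z[5]=0
i=6: i≥r, start 0; Z[6]=0
i=7: i≥r, start 0; Z[7]=0
i=8: i≥r, start 0; Z[8]=0
i=9: i≥r, start 0; Z[9]=0
i=10: i≥r, start 0; Z[10]=0
i=11: i≥r, start 0; Z[11]=0
i=12: i≥r, start 0; Z[12]=3 scan→box=[12,15)
i=13: min(r-i=2, Z[1]=0)=0; Z[13]=0
i=14: min(r-i=1, Z[2]=0)=0; Z[14]=0
i=15: i≥r, start 0; Z[15]=0
i=16: i≥r, start 0; Z[16]=0
i=17: i≥r, start 0; Z[17]=0
i=18: i≥r, start 0; Z[18]=0
i=19: i≥r, start 0; Z[19]=0
i=20: i≥r, start 0; Z[20]=0
i=21: i≥r, start 0; Z[21]=1 scan→box=[21,22)
i=22: i≥r, start 0; Z[22]=0
i=23: i≥r, start 0; Z[23]=3 scan→box=[23,26)
i=24: min(r-i=2, Z[1]=0)=0; Z[24]=0
i=25: min(r-i=1, Z[2]=0)=0; Z[25]=0
i=26: i≥r, start 0; Z[26]=0
i=27: i≥r, start 0; Z[27]=0
i=28: i≥r, start 0; Z[28]=0
i=29: i≥r, start 0; Z[29]=0
i=30: i≥r, start 0; Z[30]=0
i=31: i≥r, start 0; Z[31]=0
i=32: i≥r, start 0; Z[32]=0
i=33: i≥r, start 0; Z[33]=0
i=34: i≥r, start 0; Z[34]=1 scan→box=[34,35)
i=35: i≥r, start 0; Z[35]=0
i=36: i≥r, start 0; Z[36]=0
i=37: i≥r, start 0; Z[37]=0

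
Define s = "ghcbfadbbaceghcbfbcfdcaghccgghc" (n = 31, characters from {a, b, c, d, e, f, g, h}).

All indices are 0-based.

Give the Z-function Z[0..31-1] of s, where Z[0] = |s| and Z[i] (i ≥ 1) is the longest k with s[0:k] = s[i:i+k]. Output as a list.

Z[0]=31
i=1: fresh scan; Z[1]=0
i=2: fresh scan; Z[2]=0
i=3: fresh scan; Z[3]=0
i=4: fresh scan; Z[4]=0
i=5: fresh scan; Z[5]=0
i=6: fresh scan; Z[6]=0
i=7: fresh scan; Z[7]=0
i=8: fresh scan; Z[8]=0
i=9: fresh scan; Z[9]=0
i=10: fresh scan; Z[10]=0
i=11: fresh scan; Z[11]=0
i=12: fresh scan; Z[12]=5 extend→box=[12,17)
i=13: min(r-i=4, Z[1]=0)=0; Z[13]=0
i=14: min(r-i=3, Z[2]=0)=0; Z[14]=0
i=15: min(r-i=2, Z[3]=0)=0; Z[15]=0
i=16: min(r-i=1, Z[4]=0)=0; Z[16]=0
i=17: fresh scan; Z[17]=0
i=18: fresh scan; Z[18]=0
i=19: fresh scan; Z[19]=0
i=20: fresh scan; Z[20]=0
i=21: fresh scan; Z[21]=0
i=22: fresh scan; Z[22]=0
i=23: fresh scan; Z[23]=3 extend→box=[23,26)
i=24: min(r-i=2, Z[1]=0)=0; Z[24]=0
i=25: min(r-i=1, Z[2]=0)=0; Z[25]=0
i=26: fresh scan; Z[26]=0
i=27: fresh scan; Z[27]=1 extend→box=[27,28)
i=28: fresh scan; Z[28]=3 extend→box=[28,31)
i=29: min(r-i=2, Z[1]=0)=0; Z[29]=0
i=30: min(r-i=1, Z[2]=0)=0; Z[30]=0

[31, 0, 0, 0, 0, 0, 0, 0, 0, 0, 0, 0, 5, 0, 0, 0, 0, 0, 0, 0, 0, 0, 0, 3, 0, 0, 0, 1, 3, 0, 0]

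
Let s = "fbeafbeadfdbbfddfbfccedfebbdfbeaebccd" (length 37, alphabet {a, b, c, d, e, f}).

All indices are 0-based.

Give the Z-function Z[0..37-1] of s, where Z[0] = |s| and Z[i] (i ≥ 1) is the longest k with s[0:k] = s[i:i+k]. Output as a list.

Z[0]=37
i=1: outside box; Z[1]=0
i=2: outside box; Z[2]=0
i=3: outside box; Z[3]=0
i=4: outside box; Z[4]=4 scan→box=[4,8)
i=5: min(r-i=3, Z[1]=0)=0; Z[5]=0
i=6: min(r-i=2, Z[2]=0)=0; Z[6]=0
i=7: min(r-i=1, Z[3]=0)=0; Z[7]=0
i=8: outside box; Z[8]=0
i=9: outside box; Z[9]=1 scan→box=[9,10)
i=10: outside box; Z[10]=0
i=11: outside box; Z[11]=0
i=12: outside box; Z[12]=0
i=13: outside box; Z[13]=1 scan→box=[13,14)
i=14: outside box; Z[14]=0
i=15: outside box; Z[15]=0
i=16: outside box; Z[16]=2 scan→box=[16,18)
i=17: min(r-i=1, Z[1]=0)=0; Z[17]=0
i=18: outside box; Z[18]=1 scan→box=[18,19)
i=19: outside box; Z[19]=0
i=20: outside box; Z[20]=0
i=21: outside box; Z[21]=0
i=22: outside box; Z[22]=0
i=23: outside box; Z[23]=1 scan→box=[23,24)
i=24: outside box; Z[24]=0
i=25: outside box; Z[25]=0
i=26: outside box; Z[26]=0
i=27: outside box; Z[27]=0
i=28: outside box; Z[28]=4 scan→box=[28,32)
i=29: min(r-i=3, Z[1]=0)=0; Z[29]=0
i=30: min(r-i=2, Z[2]=0)=0; Z[30]=0
i=31: min(r-i=1, Z[3]=0)=0; Z[31]=0
i=32: outside box; Z[32]=0
i=33: outside box; Z[33]=0
i=34: outside box; Z[34]=0
i=35: outside box; Z[35]=0
i=36: outside box; Z[36]=0

[37, 0, 0, 0, 4, 0, 0, 0, 0, 1, 0, 0, 0, 1, 0, 0, 2, 0, 1, 0, 0, 0, 0, 1, 0, 0, 0, 0, 4, 0, 0, 0, 0, 0, 0, 0, 0]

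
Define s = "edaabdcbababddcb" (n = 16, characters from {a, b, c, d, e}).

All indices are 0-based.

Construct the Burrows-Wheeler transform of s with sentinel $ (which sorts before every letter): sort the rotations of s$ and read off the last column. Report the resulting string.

bdbabccaaaddedbb$

rank  rotation           last
    0  $edaabdcbababddcb  b
    1  aabdcbababddcb$ed  d
    2  ababddcb$edaabdcb  b
    3  abdcbababddcb$eda  a
    4  abddcb$edaabdcbab  b
    5  b$edaabdcbababddc  c
    6  bababddcb$edaabdc  c
    7  babddcb$edaabdcba  a
    8  bdcbababddcb$edaa  a
    9  bddcb$edaabdcbaba  a
   10  cb$edaabdcbababdd  d
   11  cbababddcb$edaabd  d
   12  daabdcbababddcb$e  e
   13  dcb$edaabdcbababd  d
   14  dcbababddcb$edaab  b
   15  ddcb$edaabdcbabab  b
   16  edaabdcbababddcb$  $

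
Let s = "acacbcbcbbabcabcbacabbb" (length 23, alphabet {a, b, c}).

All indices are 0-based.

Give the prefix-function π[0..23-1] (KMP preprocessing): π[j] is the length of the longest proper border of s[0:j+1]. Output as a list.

[0, 0, 1, 2, 0, 0, 0, 0, 0, 0, 1, 0, 0, 1, 0, 0, 0, 1, 2, 3, 0, 0, 0]

π[0] = 0
j=1 s[j]='c': π[1]=0 (border '')
j=2 s[j]='a': π[2]=1 (border 'a')
j=3 s[j]='c': π[3]=2 (border 'ac')
j=4 s[j]='b': k: 2→0; π[4]=0 (border '')
j=5 s[j]='c': π[5]=0 (border '')
j=6 s[j]='b': π[6]=0 (border '')
j=7 s[j]='c': π[7]=0 (border '')
j=8 s[j]='b': π[8]=0 (border '')
j=9 s[j]='b': π[9]=0 (border '')
j=10 s[j]='a': π[10]=1 (border 'a')
j=11 s[j]='b': k: 1→0; π[11]=0 (border '')
j=12 s[j]='c': π[12]=0 (border '')
j=13 s[j]='a': π[13]=1 (border 'a')
j=14 s[j]='b': k: 1→0; π[14]=0 (border '')
j=15 s[j]='c': π[15]=0 (border '')
j=16 s[j]='b': π[16]=0 (border '')
j=17 s[j]='a': π[17]=1 (border 'a')
j=18 s[j]='c': π[18]=2 (border 'ac')
j=19 s[j]='a': π[19]=3 (border 'aca')
j=20 s[j]='b': k: 3→1→0; π[20]=0 (border '')
j=21 s[j]='b': π[21]=0 (border '')
j=22 s[j]='b': π[22]=0 (border '')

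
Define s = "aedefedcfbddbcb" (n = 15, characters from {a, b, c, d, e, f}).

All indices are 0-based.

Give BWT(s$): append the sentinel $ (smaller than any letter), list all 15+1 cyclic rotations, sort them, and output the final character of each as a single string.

rank  rotation          last
    0  $aedefedcfbddbcb  b
    1  aedefedcfbddbcb$  $
    2  b$aedefedcfbddbc  c
    3  bcb$aedefedcfbdd  d
    4  bddbcb$aedefedcf  f
    5  cb$aedefedcfbddb  b
    6  cfbddbcb$aedefed  d
    7  dbcb$aedefedcfbd  d
    8  dcfbddbcb$aedefe  e
    9  ddbcb$aedefedcfb  b
   10  defedcfbddbcb$ae  e
   11  edcfbddbcb$aedef  f
   12  edefedcfbddbcb$a  a
   13  efedcfbddbcb$aed  d
   14  fbddbcb$aedefedc  c
   15  fedcfbddbcb$aede  e

b$cdfbddebefadce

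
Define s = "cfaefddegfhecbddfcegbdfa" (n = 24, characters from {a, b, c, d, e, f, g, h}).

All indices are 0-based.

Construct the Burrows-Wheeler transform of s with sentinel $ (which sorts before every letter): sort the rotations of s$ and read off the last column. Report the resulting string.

affcgef$fbdbdhacddcdegeef

rank  rotation                   last
    0  $cfaefddegfhecbddfcegbdfa  a
    1  a$cfaefddegfhecbddfcegbdf  f
    2  aefddegfhecbddfcegbdfa$cf  f
    3  bddfcegbdfa$cfaefddegfhec  c
    4  bdfa$cfaefddegfhecbddfceg  g
    5  cbddfcegbdfa$cfaefddegfhe  e
    6  cegbdfa$cfaefddegfhecbddf  f
    7  cfaefddegfhecbddfcegbdfa$  $
    8  ddegfhecbddfcegbdfa$cfaef  f
    9  ddfcegbdfa$cfaefddegfhecb  b
   10  degfhecbddfcegbdfa$cfaefd  d
   11  dfa$cfaefddegfhecbddfcegb  b
   12  dfcegbdfa$cfaefddegfhecbd  d
   13  ecbddfcegbdfa$cfaefddegfh  h
   14  efddegfhecbddfcegbdfa$cfa  a
   15  egbdfa$cfaefddegfhecbddfc  c
   16  egfhecbddfcegbdfa$cfaefdd  d
   17  fa$cfaefddegfhecbddfcegbd  d
   18  faefddegfhecbddfcegbdfa$c  c
   19  fcegbdfa$cfaefddegfhecbdd  d
   20  fddegfhecbddfcegbdfa$cfae  e
   21  fhecbddfcegbdfa$cfaefddeg  g
   22  gbdfa$cfaefddegfhecbddfce  e
   23  gfhecbddfcegbdfa$cfaefdde  e
   24  hecbddfcegbdfa$cfaefddegf  f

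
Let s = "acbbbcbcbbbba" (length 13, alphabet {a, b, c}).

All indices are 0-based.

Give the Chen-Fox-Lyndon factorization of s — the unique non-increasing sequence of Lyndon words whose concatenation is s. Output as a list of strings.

["acbbbcbcbbbb", "a"]

emit factor 1: 'acbbbcbcbbbb' (i=0, period=12)
emit factor 2: 'a' (i=12, period=1)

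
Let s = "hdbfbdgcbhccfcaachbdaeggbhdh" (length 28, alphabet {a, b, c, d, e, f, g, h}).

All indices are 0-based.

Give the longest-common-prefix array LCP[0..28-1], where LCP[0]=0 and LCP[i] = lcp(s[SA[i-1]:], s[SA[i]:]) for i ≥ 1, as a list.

sorted suffixes:
  #0 SA[0]=14  'aachbdaeggbhdh'
  #1 SA[1]=15  'achbdaeggbhdh'
  #2 SA[2]=20  'aeggbhdh'
  #3 SA[3]=18  'bdaeggbhdh'
  #4 SA[4]=4  'bdgcbhccfcaachbdaeggbhdh'
  #5 SA[5]=2  'bfbdgcbhccfcaachbdaeggbhdh'
  #6 SA[6]=8  'bhccfcaachbdaeggbhdh'
  #7 SA[7]=24  'bhdh'
  #8 SA[8]=13  'caachbdaeggbhdh'
  #9 SA[9]=7  'cbhccfcaachbdaeggbhdh'
  #10 SA[10]=10  'ccfcaachbdaeggbhdh'
  #11 SA[11]=11  'cfcaachbdaeggbhdh'
  #12 SA[12]=16  'chbdaeggbhdh'
  #13 SA[13]=19  'daeggbhdh'
  #14 SA[14]=1  'dbfbdgcbhccfcaachbdaeggbhdh'
  #15 SA[15]=5  'dgcbhccfcaachbdaeggbhdh'
  #16 SA[16]=26  'dh'
  #17 SA[17]=21  'eggbhdh'
  #18 SA[18]=3  'fbdgcbhccfcaachbdaeggbhdh'
  #19 SA[19]=12  'fcaachbdaeggbhdh'
  #20 SA[20]=23  'gbhdh'
  #21 SA[21]=6  'gcbhccfcaachbdaeggbhdh'
  #22 SA[22]=22  'ggbhdh'
  #23 SA[23]=27  'h'
  #24 SA[24]=17  'hbdaeggbhdh'
  #25 SA[25]=9  'hccfcaachbdaeggbhdh'
  #26 SA[26]=0  'hdbfbdgcbhccfcaachbdaeggbhdh'
  #27 SA[27]=25  'hdh'

SA = [14, 15, 20, 18, 4, 2, 8, 24, 13, 7, 10, 11, 16, 19, 1, 5, 26, 21, 3, 12, 23, 6, 22, 27, 17, 9, 0, 25]
i: (SA[i-1],SA[i]) lcp shared
  1: (14,15) 1 'a'
  2: (15,20) 1 'a'
  3: (20,18) 0 ''
  4: (18,4) 2 'bd'
  5: (4,2) 1 'b'
  6: (2,8) 1 'b'
  7: (8,24) 2 'bh'
  8: (24,13) 0 ''
  9: (13,7) 1 'c'
  10: (7,10) 1 'c'
  11: (10,11) 1 'c'
  12: (11,16) 1 'c'
  13: (16,19) 0 ''
  14: (19,1) 1 'd'
  15: (1,5) 1 'd'
  16: (5,26) 1 'd'
  17: (26,21) 0 ''
  18: (21,3) 0 ''
  19: (3,12) 1 'f'
  20: (12,23) 0 ''
  21: (23,6) 1 'g'
  22: (6,22) 1 'g'
  23: (22,27) 0 ''
  24: (27,17) 1 'h'
  25: (17,9) 1 'h'
  26: (9,0) 1 'h'
  27: (0,25) 2 'hd'

[0, 1, 1, 0, 2, 1, 1, 2, 0, 1, 1, 1, 1, 0, 1, 1, 1, 0, 0, 1, 0, 1, 1, 0, 1, 1, 1, 2]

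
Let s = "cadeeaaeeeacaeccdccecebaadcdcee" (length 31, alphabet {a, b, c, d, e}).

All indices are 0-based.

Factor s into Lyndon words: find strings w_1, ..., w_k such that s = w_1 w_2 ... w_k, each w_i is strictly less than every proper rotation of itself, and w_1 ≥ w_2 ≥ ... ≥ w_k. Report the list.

["c", "adee", "aaeeeacaeccdcceceb", "aadcdcee"]

emit factor 1: 'c' (i=0, period=1)
emit factor 2: 'adee' (i=1, period=4)
emit factor 3: 'aaeeeacaeccdcceceb' (i=5, period=18)
emit factor 4: 'aadcdcee' (i=23, period=8)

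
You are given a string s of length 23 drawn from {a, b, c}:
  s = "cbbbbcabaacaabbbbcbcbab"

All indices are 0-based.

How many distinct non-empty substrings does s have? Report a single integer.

rank→(start, suffix):
  0 → (11, 'aabbbbcbcbab')
  1 → (8, 'aacaabbbbcbcbab')
  2 → (21, 'ab')
  3 → (6, 'abaacaabbbbcbcbab')
  4 → (12, 'abbbbcbcbab')
  5 → (9, 'acaabbbbcbcbab')
  6 → (22, 'b')
  7 → (7, 'baacaabbbbcbcbab')
  8 → (20, 'bab')
  9 → (1, 'bbbbcabaacaabbbbcbcbab')
  10 → (13, 'bbbbcbcbab')
  11 → (2, 'bbbcabaacaabbbbcbcbab')
  12 → (14, 'bbbcbcbab')
  13 → (3, 'bbcabaacaabbbbcbcbab')
  14 → (15, 'bbcbcbab')
  15 → (4, 'bcabaacaabbbbcbcbab')
  16 → (18, 'bcbab')
  17 → (16, 'bcbcbab')
  18 → (10, 'caabbbbcbcbab')
  19 → (5, 'cabaacaabbbbcbcbab')
  20 → (19, 'cbab')
  21 → (0, 'cbbbbcabaacaabbbbcbcbab')
  22 → (17, 'cbcbab')

SA = [11, 8, 21, 6, 12, 9, 22, 7, 20, 1, 13, 2, 14, 3, 15, 4, 18, 16, 10, 5, 19, 0, 17]
rank  pair      lcp
   1  s[11:],s[8:]  2  'aa'
   2  s[8:],s[21:]  1  'a'
   3  s[21:],s[6:]  2  'ab'
   4  s[6:],s[12:]  2  'ab'
   5  s[12:],s[9:]  1  'a'
   6  s[9:],s[22:]  0  ''
   7  s[22:],s[7:]  1  'b'
   8  s[7:],s[20:]  2  'ba'
   9  s[20:],s[1:]  1  'b'
  10  s[1:],s[13:]  5  'bbbbc'
  11  s[13:],s[2:]  3  'bbb'
  12  s[2:],s[14:]  4  'bbbc'
  13  s[14:],s[3:]  2  'bb'
  14  s[3:],s[15:]  3  'bbc'
  15  s[15:],s[4:]  1  'b'
  16  s[4:],s[18:]  2  'bc'
  17  s[18:],s[16:]  3  'bcb'
  18  s[16:],s[10:]  0  ''
  19  s[10:],s[5:]  2  'ca'
  20  s[5:],s[19:]  1  'c'
  21  s[19:],s[0:]  2  'cb'
  22  s[0:],s[17:]  2  'cb'

n(n+1)/2 = 23·24/2 = 276
Σ LCP = 0 + 2 + 1 + 2 + 2 + 1 + 0 + 1 + 2 + 1 + 5 + 3 + 4 + 2 + 3 + 1 + 2 + 3 + 0 + 2 + 1 + 2 + 2 = 42
distinct = 276 − 42 = 234

234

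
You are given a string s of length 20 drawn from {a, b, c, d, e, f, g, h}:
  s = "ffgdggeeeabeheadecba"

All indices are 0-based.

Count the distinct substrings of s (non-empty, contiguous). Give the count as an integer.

rank→(start, suffix):
  0 → (19, 'a')
  1 → (9, 'abeheadecba')
  2 → (14, 'adecba')
  3 → (18, 'ba')
  4 → (10, 'beheadecba')
  5 → (17, 'cba')
  6 → (15, 'decba')
  7 → (3, 'dggeeeabeheadecba')
  8 → (8, 'eabeheadecba')
  9 → (13, 'eadecba')
  10 → (16, 'ecba')
  11 → (7, 'eeabeheadecba')
  12 → (6, 'eeeabeheadecba')
  13 → (11, 'eheadecba')
  14 → (0, 'ffgdggeeeabeheadecba')
  15 → (1, 'fgdggeeeabeheadecba')
  16 → (2, 'gdggeeeabeheadecba')
  17 → (5, 'geeeabeheadecba')
  18 → (4, 'ggeeeabeheadecba')
  19 → (12, 'headecba')

SA = [19, 9, 14, 18, 10, 17, 15, 3, 8, 13, 16, 7, 6, 11, 0, 1, 2, 5, 4, 12]
rank  pair      lcp
   1  s[19:],s[9:]  1  'a'
   2  s[9:],s[14:]  1  'a'
   3  s[14:],s[18:]  0  ''
   4  s[18:],s[10:]  1  'b'
   5  s[10:],s[17:]  0  ''
   6  s[17:],s[15:]  0  ''
   7  s[15:],s[3:]  1  'd'
   8  s[3:],s[8:]  0  ''
   9  s[8:],s[13:]  2  'ea'
  10  s[13:],s[16:]  1  'e'
  11  s[16:],s[7:]  1  'e'
  12  s[7:],s[6:]  2  'ee'
  13  s[6:],s[11:]  1  'e'
  14  s[11:],s[0:]  0  ''
  15  s[0:],s[1:]  1  'f'
  16  s[1:],s[2:]  0  ''
  17  s[2:],s[5:]  1  'g'
  18  s[5:],s[4:]  1  'g'
  19  s[4:],s[12:]  0  ''

n(n+1)/2 = 20·21/2 = 210
Σ LCP = 0 + 1 + 1 + 0 + 1 + 0 + 0 + 1 + 0 + 2 + 1 + 1 + 2 + 1 + 0 + 1 + 0 + 1 + 1 + 0 = 14
distinct = 210 − 14 = 196

196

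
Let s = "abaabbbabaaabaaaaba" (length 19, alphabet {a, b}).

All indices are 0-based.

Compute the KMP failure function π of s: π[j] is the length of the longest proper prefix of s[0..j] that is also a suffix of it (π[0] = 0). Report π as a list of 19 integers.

π[0] = 0
j=1 s[j]='b': π[1]=0 (border '')
j=2 s[j]='a': π[2]=1 (border 'a')
j=3 s[j]='a': k: 1→0; π[3]=1 (border 'a')
j=4 s[j]='b': π[4]=2 (border 'ab')
j=5 s[j]='b': k: 2→0; π[5]=0 (border '')
j=6 s[j]='b': π[6]=0 (border '')
j=7 s[j]='a': π[7]=1 (border 'a')
j=8 s[j]='b': π[8]=2 (border 'ab')
j=9 s[j]='a': π[9]=3 (border 'aba')
j=10 s[j]='a': π[10]=4 (border 'abaa')
j=11 s[j]='a': k: 4→1→0; π[11]=1 (border 'a')
j=12 s[j]='b': π[12]=2 (border 'ab')
j=13 s[j]='a': π[13]=3 (border 'aba')
j=14 s[j]='a': π[14]=4 (border 'abaa')
j=15 s[j]='a': k: 4→1→0; π[15]=1 (border 'a')
j=16 s[j]='a': k: 1→0; π[16]=1 (border 'a')
j=17 s[j]='b': π[17]=2 (border 'ab')
j=18 s[j]='a': π[18]=3 (border 'aba')

[0, 0, 1, 1, 2, 0, 0, 1, 2, 3, 4, 1, 2, 3, 4, 1, 1, 2, 3]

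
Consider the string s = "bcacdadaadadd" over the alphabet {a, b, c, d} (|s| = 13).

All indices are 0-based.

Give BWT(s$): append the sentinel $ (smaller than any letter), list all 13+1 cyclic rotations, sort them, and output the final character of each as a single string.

ddcdad$badacaa

rank  rotation        last
    0  $bcacdadaadadd  d
    1  aadadd$bcacdad  d
    2  acdadaadadd$bc  c
    3  adaadadd$bcacd  d
    4  adadd$bcacdada  a
    5  add$bcacdadaad  d
    6  bcacdadaadadd$  $
    7  cacdadaadadd$b  b
    8  cdadaadadd$bca  a
    9  d$bcacdadaadad  d
   10  daadadd$bcacda  a
   11  dadaadadd$bcac  c
   12  dadd$bcacdadaa  a
   13  dd$bcacdadaada  a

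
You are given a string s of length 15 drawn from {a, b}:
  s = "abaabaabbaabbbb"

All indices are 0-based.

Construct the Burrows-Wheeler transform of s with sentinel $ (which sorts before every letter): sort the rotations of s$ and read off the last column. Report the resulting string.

rank  rotation          last
    0  $abaabaabbaabbbb  b
    1  aabaabbaabbbb$ab  b
    2  aabbaabbbb$abaab  b
    3  aabbbb$abaabaabb  b
    4  abaabaabbaabbbb$  $
    5  abaabbaabbbb$aba  a
    6  abbaabbbb$abaaba  a
    7  abbbb$abaabaabba  a
    8  b$abaabaabbaabbb  b
    9  baabaabbaabbbb$a  a
   10  baabbaabbbb$abaa  a
   11  baabbbb$abaabaab  b
   12  bb$abaabaabbaabb  b
   13  bbaabbbb$abaabaa  a
   14  bbb$abaabaabbaab  b
   15  bbbb$abaabaabbaa  a

bbbb$aaabaabbaba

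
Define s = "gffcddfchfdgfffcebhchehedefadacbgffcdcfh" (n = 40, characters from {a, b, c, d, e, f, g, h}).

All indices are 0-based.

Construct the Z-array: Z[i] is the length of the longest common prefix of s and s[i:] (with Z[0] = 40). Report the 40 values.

Z[0]=40
i=1: i≥r, start 0; Z[1]=0
i=2: i≥r, start 0; Z[2]=0
i=3: i≥r, start 0; Z[3]=0
i=4: i≥r, start 0; Z[4]=0
i=5: i≥r, start 0; Z[5]=0
i=6: i≥r, start 0; Z[6]=0
i=7: i≥r, start 0; Z[7]=0
i=8: i≥r, start 0; Z[8]=0
i=9: i≥r, start 0; Z[9]=0
i=10: i≥r, start 0; Z[10]=0
i=11: i≥r, start 0; Z[11]=3 scan→box=[11,14)
i=12: min(r-i=2, Z[1]=0)=0; Z[12]=0
i=13: min(r-i=1, Z[2]=0)=0; Z[13]=0
i=14: i≥r, start 0; Z[14]=0
i=15: i≥r, start 0; Z[15]=0
i=16: i≥r, start 0; Z[16]=0
i=17: i≥r, start 0; Z[17]=0
i=18: i≥r, start 0; Z[18]=0
i=19: i≥r, start 0; Z[19]=0
i=20: i≥r, start 0; Z[20]=0
i=21: i≥r, start 0; Z[21]=0
i=22: i≥r, start 0; Z[22]=0
i=23: i≥r, start 0; Z[23]=0
i=24: i≥r, start 0; Z[24]=0
i=25: i≥r, start 0; Z[25]=0
i=26: i≥r, start 0; Z[26]=0
i=27: i≥r, start 0; Z[27]=0
i=28: i≥r, start 0; Z[28]=0
i=29: i≥r, start 0; Z[29]=0
i=30: i≥r, start 0; Z[30]=0
i=31: i≥r, start 0; Z[31]=0
i=32: i≥r, start 0; Z[32]=5 scan→box=[32,37)
i=33: min(r-i=4, Z[1]=0)=0; Z[33]=0
i=34: min(r-i=3, Z[2]=0)=0; Z[34]=0
i=35: min(r-i=2, Z[3]=0)=0; Z[35]=0
i=36: min(r-i=1, Z[4]=0)=0; Z[36]=0
i=37: i≥r, start 0; Z[37]=0
i=38: i≥r, start 0; Z[38]=0
i=39: i≥r, start 0; Z[39]=0

[40, 0, 0, 0, 0, 0, 0, 0, 0, 0, 0, 3, 0, 0, 0, 0, 0, 0, 0, 0, 0, 0, 0, 0, 0, 0, 0, 0, 0, 0, 0, 0, 5, 0, 0, 0, 0, 0, 0, 0]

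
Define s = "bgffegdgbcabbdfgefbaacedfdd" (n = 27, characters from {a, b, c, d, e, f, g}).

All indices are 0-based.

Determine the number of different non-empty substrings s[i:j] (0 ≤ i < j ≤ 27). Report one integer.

357

sorted suffixes:
  #0 SA[0]=19  'aacedfdd'
  #1 SA[1]=10  'abbdfgefbaacedfdd'
  #2 SA[2]=20  'acedfdd'
  #3 SA[3]=18  'baacedfdd'
  #4 SA[4]=11  'bbdfgefbaacedfdd'
  #5 SA[5]=8  'bcabbdfgefbaacedfdd'
  #6 SA[6]=12  'bdfgefbaacedfdd'
  #7 SA[7]=0  'bgffegdgbcabbdfgefbaacedfdd'
  #8 SA[8]=9  'cabbdfgefbaacedfdd'
  #9 SA[9]=21  'cedfdd'
  #10 SA[10]=26  'd'
  #11 SA[11]=25  'dd'
  #12 SA[12]=23  'dfdd'
  #13 SA[13]=13  'dfgefbaacedfdd'
  #14 SA[14]=6  'dgbcabbdfgefbaacedfdd'
  #15 SA[15]=22  'edfdd'
  #16 SA[16]=16  'efbaacedfdd'
  #17 SA[17]=4  'egdgbcabbdfgefbaacedfdd'
  #18 SA[18]=17  'fbaacedfdd'
  #19 SA[19]=24  'fdd'
  #20 SA[20]=3  'fegdgbcabbdfgefbaacedfdd'
  #21 SA[21]=2  'ffegdgbcabbdfgefbaacedfdd'
  #22 SA[22]=14  'fgefbaacedfdd'
  #23 SA[23]=7  'gbcabbdfgefbaacedfdd'
  #24 SA[24]=5  'gdgbcabbdfgefbaacedfdd'
  #25 SA[25]=15  'gefbaacedfdd'
  #26 SA[26]=1  'gffegdgbcabbdfgefbaacedfdd'

SA = [19, 10, 20, 18, 11, 8, 12, 0, 9, 21, 26, 25, 23, 13, 6, 22, 16, 4, 17, 24, 3, 2, 14, 7, 5, 15, 1]
i: (SA[i-1],SA[i]) lcp shared
  1: (19,10) 1 'a'
  2: (10,20) 1 'a'
  3: (20,18) 0 ''
  4: (18,11) 1 'b'
  5: (11,8) 1 'b'
  6: (8,12) 1 'b'
  7: (12,0) 1 'b'
  8: (0,9) 0 ''
  9: (9,21) 1 'c'
  10: (21,26) 0 ''
  11: (26,25) 1 'd'
  12: (25,23) 1 'd'
  13: (23,13) 2 'df'
  14: (13,6) 1 'd'
  15: (6,22) 0 ''
  16: (22,16) 1 'e'
  17: (16,4) 1 'e'
  18: (4,17) 0 ''
  19: (17,24) 1 'f'
  20: (24,3) 1 'f'
  21: (3,2) 1 'f'
  22: (2,14) 1 'f'
  23: (14,7) 0 ''
  24: (7,5) 1 'g'
  25: (5,15) 1 'g'
  26: (15,1) 1 'g'

n(n+1)/2 = 27·28/2 = 378
Σ LCP = 0 + 1 + 1 + 0 + 1 + 1 + 1 + 1 + 0 + 1 + 0 + 1 + 1 + 2 + 1 + 0 + 1 + 1 + 0 + 1 + 1 + 1 + 1 + 0 + 1 + 1 + 1 = 21
distinct = 378 − 21 = 357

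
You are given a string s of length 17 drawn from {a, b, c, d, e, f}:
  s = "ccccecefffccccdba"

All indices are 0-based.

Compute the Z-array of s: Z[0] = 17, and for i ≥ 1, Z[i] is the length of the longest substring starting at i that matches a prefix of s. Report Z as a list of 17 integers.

[17, 3, 2, 1, 0, 1, 0, 0, 0, 0, 4, 3, 2, 1, 0, 0, 0]

Z[0]=17
i=1: outside box; Z[1]=3 scan→box=[1,4)
i=2: min(r-i=2, Z[1]=3)=2; Z[2]=2
i=3: min(r-i=1, Z[2]=2)=1; Z[3]=1
i=4: outside box; Z[4]=0
i=5: outside box; Z[5]=1 scan→box=[5,6)
i=6: outside box; Z[6]=0
i=7: outside box; Z[7]=0
i=8: outside box; Z[8]=0
i=9: outside box; Z[9]=0
i=10: outside box; Z[10]=4 scan→box=[10,14)
i=11: min(r-i=3, Z[1]=3)=3; Z[11]=3
i=12: min(r-i=2, Z[2]=2)=2; Z[12]=2
i=13: min(r-i=1, Z[3]=1)=1; Z[13]=1
i=14: outside box; Z[14]=0
i=15: outside box; Z[15]=0
i=16: outside box; Z[16]=0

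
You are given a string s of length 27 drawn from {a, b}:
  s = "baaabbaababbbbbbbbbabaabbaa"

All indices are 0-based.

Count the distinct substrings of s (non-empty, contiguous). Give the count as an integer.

292

rank→(start, suffix):
  0 → (26, 'a')
  1 → (25, 'aa')
  2 → (1, 'aaabbaababbbbbbbbbabaabbaa')
  3 → (6, 'aababbbbbbbbbabaabbaa')
  4 → (21, 'aabbaa')
  5 → (2, 'aabbaababbbbbbbbbabaabbaa')
  6 → (19, 'abaabbaa')
  7 → (7, 'ababbbbbbbbbabaabbaa')
  8 → (22, 'abbaa')
  9 → (3, 'abbaababbbbbbbbbabaabbaa')
  10 → (9, 'abbbbbbbbbabaabbaa')
  11 → (24, 'baa')
  12 → (0, 'baaabbaababbbbbbbbbabaabbaa')
  13 → (5, 'baababbbbbbbbbabaabbaa')
  14 → (20, 'baabbaa')
  15 → (18, 'babaabbaa')
  16 → (8, 'babbbbbbbbbabaabbaa')
  17 → (23, 'bbaa')
  18 → (4, 'bbaababbbbbbbbbabaabbaa')
  19 → (17, 'bbabaabbaa')
  20 → (16, 'bbbabaabbaa')
  21 → (15, 'bbbbabaabbaa')
  22 → (14, 'bbbbbabaabbaa')
  23 → (13, 'bbbbbbabaabbaa')
  24 → (12, 'bbbbbbbabaabbaa')
  25 → (11, 'bbbbbbbbabaabbaa')
  26 → (10, 'bbbbbbbbbabaabbaa')

SA = [26, 25, 1, 6, 21, 2, 19, 7, 22, 3, 9, 24, 0, 5, 20, 18, 8, 23, 4, 17, 16, 15, 14, 13, 12, 11, 10]
rank  pair      lcp
   1  s[26:],s[25:]  1  'a'
   2  s[25:],s[1:]  2  'aa'
   3  s[1:],s[6:]  2  'aa'
   4  s[6:],s[21:]  3  'aab'
   5  s[21:],s[2:]  6  'aabbaa'
   6  s[2:],s[19:]  1  'a'
   7  s[19:],s[7:]  3  'aba'
   8  s[7:],s[22:]  2  'ab'
   9  s[22:],s[3:]  5  'abbaa'
  10  s[3:],s[9:]  3  'abb'
  11  s[9:],s[24:]  0  ''
  12  s[24:],s[0:]  3  'baa'
  13  s[0:],s[5:]  3  'baa'
  14  s[5:],s[20:]  4  'baab'
  15  s[20:],s[18:]  2  'ba'
  16  s[18:],s[8:]  3  'bab'
  17  s[8:],s[23:]  1  'b'
  18  s[23:],s[4:]  4  'bbaa'
  19  s[4:],s[17:]  3  'bba'
  20  s[17:],s[16:]  2  'bb'
  21  s[16:],s[15:]  3  'bbb'
  22  s[15:],s[14:]  4  'bbbb'
  23  s[14:],s[13:]  5  'bbbbb'
  24  s[13:],s[12:]  6  'bbbbbb'
  25  s[12:],s[11:]  7  'bbbbbbb'
  26  s[11:],s[10:]  8  'bbbbbbbb'

n(n+1)/2 = 27·28/2 = 378
Σ LCP = 0 + 1 + 2 + 2 + 3 + 6 + 1 + 3 + 2 + 5 + 3 + 0 + 3 + 3 + 4 + 2 + 3 + 1 + 4 + 3 + 2 + 3 + 4 + 5 + 6 + 7 + 8 = 86
distinct = 378 − 86 = 292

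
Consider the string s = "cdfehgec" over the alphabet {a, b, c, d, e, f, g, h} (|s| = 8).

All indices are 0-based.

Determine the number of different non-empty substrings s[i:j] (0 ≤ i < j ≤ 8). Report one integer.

34

sorted suffixes:
  #0 SA[0]=7  'c'
  #1 SA[1]=0  'cdfehgec'
  #2 SA[2]=1  'dfehgec'
  #3 SA[3]=6  'ec'
  #4 SA[4]=3  'ehgec'
  #5 SA[5]=2  'fehgec'
  #6 SA[6]=5  'gec'
  #7 SA[7]=4  'hgec'

SA = [7, 0, 1, 6, 3, 2, 5, 4]
i: (SA[i-1],SA[i]) lcp shared
  1: (7,0) 1 'c'
  2: (0,1) 0 ''
  3: (1,6) 0 ''
  4: (6,3) 1 'e'
  5: (3,2) 0 ''
  6: (2,5) 0 ''
  7: (5,4) 0 ''

n(n+1)/2 = 8·9/2 = 36
Σ LCP = 0 + 1 + 0 + 0 + 1 + 0 + 0 + 0 = 2
distinct = 36 − 2 = 34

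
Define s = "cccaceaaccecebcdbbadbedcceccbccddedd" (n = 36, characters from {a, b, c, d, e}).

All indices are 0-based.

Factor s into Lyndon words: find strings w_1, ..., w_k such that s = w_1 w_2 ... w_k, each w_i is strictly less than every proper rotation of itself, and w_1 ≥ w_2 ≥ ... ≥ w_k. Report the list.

emit factor 1: 'c' (i=0, period=1)
emit factor 2: 'c' (i=1, period=1)
emit factor 3: 'c' (i=2, period=1)
emit factor 4: 'ace' (i=3, period=3)
emit factor 5: 'aaccecebcdbbadbedcceccbccddedd' (i=6, period=30)

["c", "c", "c", "ace", "aaccecebcdbbadbedcceccbccddedd"]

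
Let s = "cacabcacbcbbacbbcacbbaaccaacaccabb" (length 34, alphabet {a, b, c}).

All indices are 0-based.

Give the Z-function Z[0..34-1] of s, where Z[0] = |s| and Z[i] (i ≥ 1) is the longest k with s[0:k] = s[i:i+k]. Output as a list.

Z[0]=34
i=1: outside box; Z[1]=0
i=2: outside box; Z[2]=2 scan→box=[2,4)
i=3: min(r-i=1, Z[1]=0)=0; Z[3]=0
i=4: outside box; Z[4]=0
i=5: outside box; Z[5]=3 scan→box=[5,8)
i=6: min(r-i=2, Z[1]=0)=0; Z[6]=0
i=7: min(r-i=1, Z[2]=2)=1; Z[7]=1
i=8: outside box; Z[8]=0
i=9: outside box; Z[9]=1 scan→box=[9,10)
i=10: outside box; Z[10]=0
i=11: outside box; Z[11]=0
i=12: outside box; Z[12]=0
i=13: outside box; Z[13]=1 scan→box=[13,14)
i=14: outside box; Z[14]=0
i=15: outside box; Z[15]=0
i=16: outside box; Z[16]=3 scan→box=[16,19)
i=17: min(r-i=2, Z[1]=0)=0; Z[17]=0
i=18: min(r-i=1, Z[2]=2)=1; Z[18]=1
i=19: outside box; Z[19]=0
i=20: outside box; Z[20]=0
i=21: outside box; Z[21]=0
i=22: outside box; Z[22]=0
i=23: outside box; Z[23]=1 scan→box=[23,24)
i=24: outside box; Z[24]=2 scan→box=[24,26)
i=25: min(r-i=1, Z[1]=0)=0; Z[25]=0
i=26: outside box; Z[26]=0
i=27: outside box; Z[27]=3 scan→box=[27,30)
i=28: min(r-i=2, Z[1]=0)=0; Z[28]=0
i=29: min(r-i=1, Z[2]=2)=1; Z[29]=1
i=30: outside box; Z[30]=2 scan→box=[30,32)
i=31: min(r-i=1, Z[1]=0)=0; Z[31]=0
i=32: outside box; Z[32]=0
i=33: outside box; Z[33]=0

[34, 0, 2, 0, 0, 3, 0, 1, 0, 1, 0, 0, 0, 1, 0, 0, 3, 0, 1, 0, 0, 0, 0, 1, 2, 0, 0, 3, 0, 1, 2, 0, 0, 0]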